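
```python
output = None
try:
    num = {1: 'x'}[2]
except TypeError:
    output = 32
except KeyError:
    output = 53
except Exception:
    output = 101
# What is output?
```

Step-by-step execution trace:
1. `num = {1: 'x'}[2]` raises KeyError.
2. `except TypeError` does not match KeyError; skipped.
3. `except KeyError` matches → output = 53.
4. Remaining except clauses are skipped.
Result: 53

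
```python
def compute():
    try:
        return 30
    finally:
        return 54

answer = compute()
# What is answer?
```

Step-by-step execution trace:
1. `compute()` enters try: `return 30` sets pending return value 30.
2. Before returning, `finally: return 54` runs and overrides the pending return.
3. compute() returns 54 → answer = 54.
Result: 54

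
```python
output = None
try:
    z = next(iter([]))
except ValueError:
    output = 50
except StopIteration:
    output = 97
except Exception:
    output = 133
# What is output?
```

Step-by-step execution trace:
1. `z = next(iter([]))` raises StopIteration.
2. `except ValueError` does not match StopIteration; skipped.
3. `except StopIteration` matches → output = 97.
4. Remaining except clauses are skipped.
Result: 97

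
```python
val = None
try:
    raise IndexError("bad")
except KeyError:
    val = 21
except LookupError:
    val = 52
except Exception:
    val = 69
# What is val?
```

Step-by-step execution trace:
1. `raise IndexError(...)` raises IndexError.
2. `except KeyError` does not match (IndexError is not a subclass of KeyError); skipped.
3. `except LookupError` matches (IndexError is a subclass of LookupError) → val = 52.
4. `except Exception` is not reached.
Result: 52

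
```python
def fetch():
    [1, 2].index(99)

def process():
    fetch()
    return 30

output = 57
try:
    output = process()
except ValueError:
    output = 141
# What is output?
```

Step-by-step execution trace:
1. output starts at 57.
2. try: `process()` calls `fetch()`.
3. `fetch()` evaluates `[1, 2].index(99)`, which raises ValueError; it propagates through process (uncaught).
4. `return 30` in process is not reached; the assignment to output does not complete.
5. `except ValueError` matches → output = 141.
Result: 141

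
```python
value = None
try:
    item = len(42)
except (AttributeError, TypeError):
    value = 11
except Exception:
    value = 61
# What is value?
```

Step-by-step execution trace:
1. `item = len(42)` raises TypeError.
2. `except (AttributeError, TypeError)` matches (TypeError is in the tuple) → value = 11.
3. `except Exception` is not reached.
Result: 11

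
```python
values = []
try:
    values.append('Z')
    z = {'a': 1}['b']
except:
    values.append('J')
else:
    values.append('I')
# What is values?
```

Step-by-step execution trace:
1. try: `values.append('Z')` → values = ['Z'].
2. `z = {'a': 1}['b']` raises KeyError.
3. bare `except` matches → `values.append('J')` → values = ['Z', 'J'].
4. `else` is skipped (an exception was raised).
Result: ['Z', 'J']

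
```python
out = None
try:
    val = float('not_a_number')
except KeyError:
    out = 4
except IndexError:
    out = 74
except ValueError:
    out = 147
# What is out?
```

Step-by-step execution trace:
1. `val = float('not_a_number')` raises ValueError.
2. `except KeyError` does not match ValueError; skipped.
3. `except IndexError` does not match ValueError; skipped.
4. `except ValueError` matches → out = 147.
Result: 147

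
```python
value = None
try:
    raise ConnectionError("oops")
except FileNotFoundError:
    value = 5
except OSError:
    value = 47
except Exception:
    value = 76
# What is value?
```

Step-by-step execution trace:
1. `raise ConnectionError(...)` raises ConnectionError.
2. `except FileNotFoundError` does not match (ConnectionError is not a subclass of FileNotFoundError); skipped.
3. `except OSError` matches (ConnectionError is a subclass of OSError) → value = 47.
4. `except Exception` is not reached.
Result: 47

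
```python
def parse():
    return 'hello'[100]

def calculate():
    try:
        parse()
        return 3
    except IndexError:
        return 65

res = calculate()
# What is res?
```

Step-by-step execution trace:
1. `calculate()` calls `parse()`.
2. `parse()` evaluates `'hello'[100]`, which raises IndexError; it propagates to the caller.
3. `return 3` is not reached.
4. `except IndexError` in calculate matches → returns 65.
5. res = 65.
Result: 65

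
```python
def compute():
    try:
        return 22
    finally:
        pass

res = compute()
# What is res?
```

Step-by-step execution trace:
1. `compute()` enters try: `return 22` sets pending return value 22.
2. Before returning, `finally: pass` runs (no effect).
3. compute() returns 22 → res = 22.
Result: 22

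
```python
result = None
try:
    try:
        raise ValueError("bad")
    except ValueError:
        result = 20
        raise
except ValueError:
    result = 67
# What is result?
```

Step-by-step execution trace:
1. Inner try: `raise ValueError("bad")` raises ValueError.
2. Inner `except ValueError` matches → result = 20.
3. bare `raise` re-raises the same ValueError.
4. Outer `except ValueError` matches → result = 67.
Result: 67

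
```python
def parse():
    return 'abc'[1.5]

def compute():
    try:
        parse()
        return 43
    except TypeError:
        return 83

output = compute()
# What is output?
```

Step-by-step execution trace:
1. `compute()` calls `parse()`.
2. `parse()` evaluates `'abc'[1.5]`, which raises TypeError; it propagates to the caller.
3. `return 43` is not reached.
4. `except TypeError` in compute matches → returns 83.
5. output = 83.
Result: 83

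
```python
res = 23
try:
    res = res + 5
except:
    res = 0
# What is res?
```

Step-by-step execution trace:
1. res starts at 23.
2. try: `res = res + 5` → res = 28. No exception raised.
3. `except` is skipped.
Result: 28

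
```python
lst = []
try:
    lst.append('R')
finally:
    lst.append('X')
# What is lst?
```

Step-by-step execution trace:
1. try: `lst.append('R')` → lst = ['R'].
2. The try body completes without raising.
3. finally always runs: `lst.append('X')` → lst = ['R', 'X'].
Result: ['R', 'X']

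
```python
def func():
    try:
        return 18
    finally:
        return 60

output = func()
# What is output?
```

Step-by-step execution trace:
1. `func()` enters try: `return 18` sets pending return value 18.
2. Before returning, `finally: return 60` runs and overrides the pending return.
3. func() returns 60 → output = 60.
Result: 60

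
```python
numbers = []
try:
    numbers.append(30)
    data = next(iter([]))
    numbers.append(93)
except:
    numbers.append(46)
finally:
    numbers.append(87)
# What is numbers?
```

Step-by-step execution trace:
1. try: `numbers.append(30)` → numbers = [30].
2. `data = next(iter([]))` raises StopIteration; `numbers.append(93)` is not reached.
3. bare `except` matches → `numbers.append(46)` → numbers = [30, 46].
4. finally always runs: `numbers.append(87)` → numbers = [30, 46, 87].
Result: [30, 46, 87]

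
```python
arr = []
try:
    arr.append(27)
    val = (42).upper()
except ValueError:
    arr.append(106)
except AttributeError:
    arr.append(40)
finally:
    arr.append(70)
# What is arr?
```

Step-by-step execution trace:
1. try: `arr.append(27)` → arr = [27].
2. `val = (42).upper()` raises AttributeError.
3. `except ValueError` does not match AttributeError; skipped.
4. `except AttributeError` matches → `arr.append(40)` → arr = [27, 40].
5. finally always runs: `arr.append(70)` → arr = [27, 40, 70].
Result: [27, 40, 70]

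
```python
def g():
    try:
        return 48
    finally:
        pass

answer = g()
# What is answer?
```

Step-by-step execution trace:
1. `g()` enters try: `return 48` sets pending return value 48.
2. Before returning, `finally: pass` runs (no effect).
3. g() returns 48 → answer = 48.
Result: 48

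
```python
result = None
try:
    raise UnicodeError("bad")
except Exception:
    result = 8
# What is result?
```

Step-by-step execution trace:
1. `raise UnicodeError(...)` raises UnicodeError.
2. `except Exception` matches (UnicodeError is a subclass of Exception) → result = 8.
Result: 8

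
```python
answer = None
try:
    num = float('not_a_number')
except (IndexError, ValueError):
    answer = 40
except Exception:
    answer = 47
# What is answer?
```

Step-by-step execution trace:
1. `num = float('not_a_number')` raises ValueError.
2. `except (IndexError, ValueError)` matches (ValueError is in the tuple) → answer = 40.
3. `except Exception` is not reached.
Result: 40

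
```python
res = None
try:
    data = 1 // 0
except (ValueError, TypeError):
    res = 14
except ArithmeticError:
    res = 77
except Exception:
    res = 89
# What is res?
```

Step-by-step execution trace:
1. `data = 1 // 0` raises ZeroDivisionError.
2. `except (ValueError, TypeError)` does not match ZeroDivisionError; skipped.
3. `except ArithmeticError` matches (ZeroDivisionError is a subclass of ArithmeticError) → res = 77.
4. `except Exception` is not reached.
Result: 77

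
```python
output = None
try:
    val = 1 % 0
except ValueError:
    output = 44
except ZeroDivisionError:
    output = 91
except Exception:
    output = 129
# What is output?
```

Step-by-step execution trace:
1. `val = 1 % 0` raises ZeroDivisionError.
2. `except ValueError` does not match ZeroDivisionError; skipped.
3. `except ZeroDivisionError` matches → output = 91.
4. Remaining except clauses are skipped.
Result: 91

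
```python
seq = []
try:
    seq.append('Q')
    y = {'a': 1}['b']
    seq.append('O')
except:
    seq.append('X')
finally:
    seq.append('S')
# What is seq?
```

Step-by-step execution trace:
1. try: `seq.append('Q')` → seq = ['Q'].
2. `y = {'a': 1}['b']` raises KeyError; `seq.append('O')` is not reached.
3. bare `except` matches → `seq.append('X')` → seq = ['Q', 'X'].
4. finally always runs: `seq.append('S')` → seq = ['Q', 'X', 'S'].
Result: ['Q', 'X', 'S']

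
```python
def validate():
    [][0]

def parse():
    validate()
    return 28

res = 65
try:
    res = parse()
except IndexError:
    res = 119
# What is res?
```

Step-by-step execution trace:
1. res starts at 65.
2. try: `parse()` calls `validate()`.
3. `validate()` evaluates `[][0]`, which raises IndexError; it propagates through parse (uncaught).
4. `return 28` in parse is not reached; the assignment to res does not complete.
5. `except IndexError` matches → res = 119.
Result: 119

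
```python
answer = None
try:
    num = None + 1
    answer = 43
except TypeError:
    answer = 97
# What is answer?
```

Step-by-step execution trace:
1. `num = None + 1` raises TypeError.
2. `answer = 43` is not reached.
3. `except TypeError` matches → answer = 97.
Result: 97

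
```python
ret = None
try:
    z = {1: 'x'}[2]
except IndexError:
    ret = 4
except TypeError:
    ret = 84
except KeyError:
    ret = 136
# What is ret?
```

Step-by-step execution trace:
1. `z = {1: 'x'}[2]` raises KeyError.
2. `except IndexError` does not match KeyError; skipped.
3. `except TypeError` does not match KeyError; skipped.
4. `except KeyError` matches → ret = 136.
Result: 136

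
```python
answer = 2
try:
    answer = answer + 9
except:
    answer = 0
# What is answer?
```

Step-by-step execution trace:
1. answer starts at 2.
2. try: `answer = answer + 9` → answer = 11. No exception raised.
3. `except` is skipped.
Result: 11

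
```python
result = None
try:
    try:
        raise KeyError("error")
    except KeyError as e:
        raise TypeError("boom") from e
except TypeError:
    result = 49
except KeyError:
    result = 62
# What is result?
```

Step-by-step execution trace:
1. Inner try raises KeyError; inner `except KeyError as e` catches it.
2. `raise TypeError(...) from e` raises TypeError (KeyError is attached as __cause__, but only TypeError is active).
3. Outer `except TypeError` matches → result = 49.
4. `except KeyError` is not reached.
Result: 49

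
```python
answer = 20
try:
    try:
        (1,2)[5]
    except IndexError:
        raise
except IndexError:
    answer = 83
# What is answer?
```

Step-by-step execution trace:
1. Inner try: `(1,2)[5]` raises IndexError.
2. Inner `except IndexError` matches; bare `raise` re-raises the same IndexError.
3. Outer `except IndexError` matches → answer = 83.
Result: 83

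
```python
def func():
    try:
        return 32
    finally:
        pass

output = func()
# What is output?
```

Step-by-step execution trace:
1. `func()` enters try: `return 32` sets pending return value 32.
2. Before returning, `finally: pass` runs (no effect).
3. func() returns 32 → output = 32.
Result: 32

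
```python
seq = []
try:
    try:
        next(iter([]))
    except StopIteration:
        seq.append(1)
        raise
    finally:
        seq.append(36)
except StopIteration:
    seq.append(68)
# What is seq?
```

Step-by-step execution trace:
1. Inner try: `next(iter([]))` raises StopIteration.
2. Inner `except StopIteration` matches → `seq.append(1)` → seq = [1].
3. bare `raise` re-raises StopIteration.
4. Inner `finally` runs during unwinding: `seq.append(36)` → seq = [1, 36].
5. Outer `except StopIteration` matches → `seq.append(68)` → seq = [1, 36, 68].
Result: [1, 36, 68]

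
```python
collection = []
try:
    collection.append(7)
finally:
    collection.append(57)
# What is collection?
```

Step-by-step execution trace:
1. try: `collection.append(7)` → collection = [7].
2. The try body completes without raising.
3. finally always runs: `collection.append(57)` → collection = [7, 57].
Result: [7, 57]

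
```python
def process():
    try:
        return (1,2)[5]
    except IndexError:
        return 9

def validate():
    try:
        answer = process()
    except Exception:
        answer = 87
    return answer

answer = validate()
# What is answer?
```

Step-by-step execution trace:
1. `validate()` calls `process()`.
2. In process: `(1,2)[5]` raises IndexError; `except IndexError` catches it → returns 9.
3. In validate: `answer = process()` → answer = 9. No exception reaches validate.
4. `except Exception` is skipped; validate returns 9.
5. answer = 9.
Result: 9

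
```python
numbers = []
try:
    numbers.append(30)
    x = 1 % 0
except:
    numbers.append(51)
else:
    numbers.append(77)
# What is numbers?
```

Step-by-step execution trace:
1. try: `numbers.append(30)` → numbers = [30].
2. `x = 1 % 0` raises ZeroDivisionError.
3. bare `except` matches → `numbers.append(51)` → numbers = [30, 51].
4. `else` is skipped (an exception was raised).
Result: [30, 51]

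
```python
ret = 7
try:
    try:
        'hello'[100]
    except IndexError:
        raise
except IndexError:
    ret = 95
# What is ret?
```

Step-by-step execution trace:
1. Inner try: `'hello'[100]` raises IndexError.
2. Inner `except IndexError` matches; bare `raise` re-raises the same IndexError.
3. Outer `except IndexError` matches → ret = 95.
Result: 95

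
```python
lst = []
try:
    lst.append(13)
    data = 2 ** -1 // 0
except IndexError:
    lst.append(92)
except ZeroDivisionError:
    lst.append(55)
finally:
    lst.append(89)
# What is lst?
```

Step-by-step execution trace:
1. try: `lst.append(13)` → lst = [13].
2. `data = 2 ** -1 // 0` raises ZeroDivisionError.
3. `except IndexError` does not match ZeroDivisionError; skipped.
4. `except ZeroDivisionError` matches → `lst.append(55)` → lst = [13, 55].
5. finally always runs: `lst.append(89)` → lst = [13, 55, 89].
Result: [13, 55, 89]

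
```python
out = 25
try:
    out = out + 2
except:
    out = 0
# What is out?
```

Step-by-step execution trace:
1. out starts at 25.
2. try: `out = out + 2` → out = 27. No exception raised.
3. `except` is skipped.
Result: 27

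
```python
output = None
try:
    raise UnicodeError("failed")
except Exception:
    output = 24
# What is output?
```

Step-by-step execution trace:
1. `raise UnicodeError(...)` raises UnicodeError.
2. `except Exception` matches (UnicodeError is a subclass of Exception) → output = 24.
Result: 24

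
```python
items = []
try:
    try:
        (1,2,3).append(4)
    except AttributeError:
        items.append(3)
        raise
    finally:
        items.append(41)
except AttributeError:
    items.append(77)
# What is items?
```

Step-by-step execution trace:
1. Inner try: `(1,2,3).append(4)` raises AttributeError.
2. Inner `except AttributeError` matches → `items.append(3)` → items = [3].
3. bare `raise` re-raises AttributeError.
4. Inner `finally` runs during unwinding: `items.append(41)` → items = [3, 41].
5. Outer `except AttributeError` matches → `items.append(77)` → items = [3, 41, 77].
Result: [3, 41, 77]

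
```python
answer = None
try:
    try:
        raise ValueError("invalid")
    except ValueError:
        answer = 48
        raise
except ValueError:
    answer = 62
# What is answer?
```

Step-by-step execution trace:
1. Inner try: `raise ValueError("invalid")` raises ValueError.
2. Inner `except ValueError` matches → answer = 48.
3. bare `raise` re-raises the same ValueError.
4. Outer `except ValueError` matches → answer = 62.
Result: 62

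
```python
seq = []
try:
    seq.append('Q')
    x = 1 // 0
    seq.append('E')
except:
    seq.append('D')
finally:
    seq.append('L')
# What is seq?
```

Step-by-step execution trace:
1. try: `seq.append('Q')` → seq = ['Q'].
2. `x = 1 // 0` raises ZeroDivisionError; `seq.append('E')` is not reached.
3. bare `except` matches → `seq.append('D')` → seq = ['Q', 'D'].
4. finally always runs: `seq.append('L')` → seq = ['Q', 'D', 'L'].
Result: ['Q', 'D', 'L']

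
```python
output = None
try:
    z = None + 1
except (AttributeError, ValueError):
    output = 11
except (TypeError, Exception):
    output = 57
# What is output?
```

Step-by-step execution trace:
1. `z = None + 1` raises TypeError.
2. `except (AttributeError, ValueError)` does not match TypeError; skipped.
3. `except (TypeError, Exception)` matches (TypeError is in the tuple) → output = 57.
Result: 57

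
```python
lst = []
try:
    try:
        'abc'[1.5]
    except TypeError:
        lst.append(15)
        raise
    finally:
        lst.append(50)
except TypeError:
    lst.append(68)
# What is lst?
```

Step-by-step execution trace:
1. Inner try: `'abc'[1.5]` raises TypeError.
2. Inner `except TypeError` matches → `lst.append(15)` → lst = [15].
3. bare `raise` re-raises TypeError.
4. Inner `finally` runs during unwinding: `lst.append(50)` → lst = [15, 50].
5. Outer `except TypeError` matches → `lst.append(68)` → lst = [15, 50, 68].
Result: [15, 50, 68]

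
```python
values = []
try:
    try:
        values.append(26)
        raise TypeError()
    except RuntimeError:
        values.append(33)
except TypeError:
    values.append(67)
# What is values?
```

Step-by-step execution trace:
1. Inner try: `values.append(26)` → values = [26].
2. `raise TypeError()` raises TypeError.
3. Inner `except RuntimeError` does not match TypeError; exception propagates to outer try.
4. Outer `except TypeError` matches → `values.append(67)` → values = [26, 67].
Result: [26, 67]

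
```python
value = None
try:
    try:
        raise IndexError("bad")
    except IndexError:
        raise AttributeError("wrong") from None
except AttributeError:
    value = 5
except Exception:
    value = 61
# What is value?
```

Step-by-step execution trace:
1. Inner try raises IndexError; inner `except IndexError` catches it.
2. `raise AttributeError(...) from None` raises AttributeError (from None suppresses __context__, but the active exception is still AttributeError).
3. Outer `except AttributeError` matches → value = 5.
4. `except Exception` is not reached.
Result: 5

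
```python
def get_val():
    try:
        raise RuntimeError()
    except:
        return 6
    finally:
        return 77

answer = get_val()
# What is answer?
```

Step-by-step execution trace:
1. `get_val()` enters try: `raise RuntimeError()` raises RuntimeError.
2. bare `except` matches → `return 6` sets pending return value 6.
3. Before returning, `finally: return 77` runs and overrides the pending return.
4. get_val() returns 77 → answer = 77.
Result: 77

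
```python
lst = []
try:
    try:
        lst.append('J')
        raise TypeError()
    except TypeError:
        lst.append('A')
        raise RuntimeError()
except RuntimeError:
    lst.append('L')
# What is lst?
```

Step-by-step execution trace:
1. Inner try: `lst.append('J')` → lst = ['J'].
2. `raise TypeError()` raises TypeError.
3. Inner `except TypeError` matches → `lst.append('A')` → lst = ['J', 'A'].
4. `raise RuntimeError()` raises RuntimeError; propagates to outer try.
5. Outer `except RuntimeError` matches → `lst.append('L')` → lst = ['J', 'A', 'L'].
Result: ['J', 'A', 'L']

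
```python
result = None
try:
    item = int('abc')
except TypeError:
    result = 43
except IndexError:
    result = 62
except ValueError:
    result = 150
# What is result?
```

Step-by-step execution trace:
1. `item = int('abc')` raises ValueError.
2. `except TypeError` does not match ValueError; skipped.
3. `except IndexError` does not match ValueError; skipped.
4. `except ValueError` matches → result = 150.
Result: 150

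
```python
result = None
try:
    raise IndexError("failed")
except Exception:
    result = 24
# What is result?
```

Step-by-step execution trace:
1. `raise IndexError(...)` raises IndexError.
2. `except Exception` matches (IndexError is a subclass of Exception) → result = 24.
Result: 24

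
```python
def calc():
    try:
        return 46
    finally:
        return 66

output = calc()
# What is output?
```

Step-by-step execution trace:
1. `calc()` enters try: `return 46` sets pending return value 46.
2. Before returning, `finally: return 66` runs and overrides the pending return.
3. calc() returns 66 → output = 66.
Result: 66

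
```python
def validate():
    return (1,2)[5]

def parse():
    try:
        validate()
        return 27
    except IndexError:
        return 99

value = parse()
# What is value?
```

Step-by-step execution trace:
1. `parse()` calls `validate()`.
2. `validate()` evaluates `(1,2)[5]`, which raises IndexError; it propagates to the caller.
3. `return 27` is not reached.
4. `except IndexError` in parse matches → returns 99.
5. value = 99.
Result: 99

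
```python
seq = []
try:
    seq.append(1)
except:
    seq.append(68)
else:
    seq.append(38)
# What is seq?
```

Step-by-step execution trace:
1. try: `seq.append(1)` → seq = [1]. No exception raised.
2. `except` is skipped.
3. `else` runs (try completed without exception): `seq.append(38)` → seq = [1, 38].
Result: [1, 38]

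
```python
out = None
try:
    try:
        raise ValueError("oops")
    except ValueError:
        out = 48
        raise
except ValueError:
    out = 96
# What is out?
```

Step-by-step execution trace:
1. Inner try: `raise ValueError("oops")` raises ValueError.
2. Inner `except ValueError` matches → out = 48.
3. bare `raise` re-raises the same ValueError.
4. Outer `except ValueError` matches → out = 96.
Result: 96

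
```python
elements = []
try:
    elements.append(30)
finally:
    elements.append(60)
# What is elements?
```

Step-by-step execution trace:
1. try: `elements.append(30)` → elements = [30].
2. The try body completes without raising.
3. finally always runs: `elements.append(60)` → elements = [30, 60].
Result: [30, 60]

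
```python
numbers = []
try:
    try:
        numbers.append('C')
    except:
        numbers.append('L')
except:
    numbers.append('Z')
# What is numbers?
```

Step-by-step execution trace:
1. Inner try: `numbers.append('C')` → numbers = ['C']. No exception raised.
2. Inner `except` is skipped.
3. Inner try completes normally; outer `except` is skipped.
Result: ['C']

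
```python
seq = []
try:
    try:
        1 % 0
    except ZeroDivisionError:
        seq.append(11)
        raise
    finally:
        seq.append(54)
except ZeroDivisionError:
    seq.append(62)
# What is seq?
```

Step-by-step execution trace:
1. Inner try: `1 % 0` raises ZeroDivisionError.
2. Inner `except ZeroDivisionError` matches → `seq.append(11)` → seq = [11].
3. bare `raise` re-raises ZeroDivisionError.
4. Inner `finally` runs during unwinding: `seq.append(54)` → seq = [11, 54].
5. Outer `except ZeroDivisionError` matches → `seq.append(62)` → seq = [11, 54, 62].
Result: [11, 54, 62]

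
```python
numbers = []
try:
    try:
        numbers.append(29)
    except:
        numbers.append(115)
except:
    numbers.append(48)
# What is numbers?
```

Step-by-step execution trace:
1. Inner try: `numbers.append(29)` → numbers = [29]. No exception raised.
2. Inner `except` is skipped.
3. Inner try completes normally; outer `except` is skipped.
Result: [29]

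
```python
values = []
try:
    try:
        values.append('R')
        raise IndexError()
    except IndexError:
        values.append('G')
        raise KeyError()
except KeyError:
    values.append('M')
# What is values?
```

Step-by-step execution trace:
1. Inner try: `values.append('R')` → values = ['R'].
2. `raise IndexError()` raises IndexError.
3. Inner `except IndexError` matches → `values.append('G')` → values = ['R', 'G'].
4. `raise KeyError()` raises KeyError; propagates to outer try.
5. Outer `except KeyError` matches → `values.append('M')` → values = ['R', 'G', 'M'].
Result: ['R', 'G', 'M']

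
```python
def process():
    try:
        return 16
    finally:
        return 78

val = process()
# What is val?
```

Step-by-step execution trace:
1. `process()` enters try: `return 16` sets pending return value 16.
2. Before returning, `finally: return 78` runs and overrides the pending return.
3. process() returns 78 → val = 78.
Result: 78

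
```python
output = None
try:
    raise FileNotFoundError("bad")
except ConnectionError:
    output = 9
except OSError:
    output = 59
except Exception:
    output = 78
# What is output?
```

Step-by-step execution trace:
1. `raise FileNotFoundError(...)` raises FileNotFoundError.
2. `except ConnectionError` does not match (FileNotFoundError is not a subclass of ConnectionError); skipped.
3. `except OSError` matches (FileNotFoundError is a subclass of OSError) → output = 59.
4. `except Exception` is not reached.
Result: 59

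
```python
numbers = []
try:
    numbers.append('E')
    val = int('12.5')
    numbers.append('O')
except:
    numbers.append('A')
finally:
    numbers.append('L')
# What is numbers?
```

Step-by-step execution trace:
1. try: `numbers.append('E')` → numbers = ['E'].
2. `val = int('12.5')` raises ValueError; `numbers.append('O')` is not reached.
3. bare `except` matches → `numbers.append('A')` → numbers = ['E', 'A'].
4. finally always runs: `numbers.append('L')` → numbers = ['E', 'A', 'L'].
Result: ['E', 'A', 'L']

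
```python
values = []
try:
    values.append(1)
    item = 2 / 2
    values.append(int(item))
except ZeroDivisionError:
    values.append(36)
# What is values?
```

Step-by-step execution trace:
1. try: `values.append(1)` → values = [1].
2. `item = 2 / 2` → item = 1.0. No exception raised.
3. `values.append(int(item))` → values = [1, 1].
4. `except ZeroDivisionError` is skipped (no exception was raised).
Result: [1, 1]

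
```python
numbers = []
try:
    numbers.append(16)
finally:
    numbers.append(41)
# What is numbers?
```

Step-by-step execution trace:
1. try: `numbers.append(16)` → numbers = [16].
2. The try body completes without raising.
3. finally always runs: `numbers.append(41)` → numbers = [16, 41].
Result: [16, 41]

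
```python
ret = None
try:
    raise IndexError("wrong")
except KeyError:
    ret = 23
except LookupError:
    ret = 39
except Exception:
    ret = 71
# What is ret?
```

Step-by-step execution trace:
1. `raise IndexError(...)` raises IndexError.
2. `except KeyError` does not match (IndexError is not a subclass of KeyError); skipped.
3. `except LookupError` matches (IndexError is a subclass of LookupError) → ret = 39.
4. `except Exception` is not reached.
Result: 39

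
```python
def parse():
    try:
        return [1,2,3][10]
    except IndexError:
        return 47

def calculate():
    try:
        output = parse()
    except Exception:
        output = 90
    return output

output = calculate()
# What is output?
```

Step-by-step execution trace:
1. `calculate()` calls `parse()`.
2. In parse: `[1,2,3][10]` raises IndexError; `except IndexError` catches it → returns 47.
3. In calculate: `output = parse()` → output = 47. No exception reaches calculate.
4. `except Exception` is skipped; calculate returns 47.
5. output = 47.
Result: 47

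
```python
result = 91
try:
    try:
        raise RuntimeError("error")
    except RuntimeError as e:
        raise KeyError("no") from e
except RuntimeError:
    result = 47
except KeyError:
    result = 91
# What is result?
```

Step-by-step execution trace:
1. Inner try raises RuntimeError; inner `except RuntimeError as e` catches it.
2. `raise KeyError(...) from e` raises KeyError (RuntimeError is attached as __cause__, but only KeyError is active).
3. Outer `except RuntimeError` does not match KeyError; skipped.
4. Outer `except KeyError` matches → result = 91.
Result: 91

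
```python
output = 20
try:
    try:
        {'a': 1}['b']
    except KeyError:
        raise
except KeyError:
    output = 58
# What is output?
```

Step-by-step execution trace:
1. Inner try: `{'a': 1}['b']` raises KeyError.
2. Inner `except KeyError` matches; bare `raise` re-raises the same KeyError.
3. Outer `except KeyError` matches → output = 58.
Result: 58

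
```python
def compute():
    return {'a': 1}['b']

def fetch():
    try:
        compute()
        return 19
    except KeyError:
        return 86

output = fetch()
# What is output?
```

Step-by-step execution trace:
1. `fetch()` calls `compute()`.
2. `compute()` evaluates `{'a': 1}['b']`, which raises KeyError; it propagates to the caller.
3. `return 19` is not reached.
4. `except KeyError` in fetch matches → returns 86.
5. output = 86.
Result: 86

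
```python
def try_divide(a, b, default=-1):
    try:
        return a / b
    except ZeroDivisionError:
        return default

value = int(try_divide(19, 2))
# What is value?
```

Step-by-step execution trace:
1. `try_divide(19, 2)` enters try: `return 19 / 2` → returns 9.5. No exception raised.
2. `except ZeroDivisionError` is skipped.
3. `int(9.5)` → 9 → value = 9.
Result: 9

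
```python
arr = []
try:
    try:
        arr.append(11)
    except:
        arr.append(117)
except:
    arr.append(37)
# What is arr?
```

Step-by-step execution trace:
1. Inner try: `arr.append(11)` → arr = [11]. No exception raised.
2. Inner `except` is skipped.
3. Inner try completes normally; outer `except` is skipped.
Result: [11]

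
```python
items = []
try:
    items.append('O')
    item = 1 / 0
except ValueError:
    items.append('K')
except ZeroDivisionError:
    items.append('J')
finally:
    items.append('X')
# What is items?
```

Step-by-step execution trace:
1. try: `items.append('O')` → items = ['O'].
2. `item = 1 / 0` raises ZeroDivisionError.
3. `except ValueError` does not match ZeroDivisionError; skipped.
4. `except ZeroDivisionError` matches → `items.append('J')` → items = ['O', 'J'].
5. finally always runs: `items.append('X')` → items = ['O', 'J', 'X'].
Result: ['O', 'J', 'X']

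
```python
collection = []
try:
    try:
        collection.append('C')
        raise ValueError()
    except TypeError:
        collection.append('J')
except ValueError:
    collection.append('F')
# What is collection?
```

Step-by-step execution trace:
1. Inner try: `collection.append('C')` → collection = ['C'].
2. `raise ValueError()` raises ValueError.
3. Inner `except TypeError` does not match ValueError; exception propagates to outer try.
4. Outer `except ValueError` matches → `collection.append('F')` → collection = ['C', 'F'].
Result: ['C', 'F']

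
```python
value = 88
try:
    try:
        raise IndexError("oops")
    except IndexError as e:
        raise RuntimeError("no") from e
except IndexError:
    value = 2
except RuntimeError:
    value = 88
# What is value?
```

Step-by-step execution trace:
1. Inner try raises IndexError; inner `except IndexError as e` catches it.
2. `raise RuntimeError(...) from e` raises RuntimeError (IndexError is attached as __cause__, but only RuntimeError is active).
3. Outer `except IndexError` does not match RuntimeError; skipped.
4. Outer `except RuntimeError` matches → value = 88.
Result: 88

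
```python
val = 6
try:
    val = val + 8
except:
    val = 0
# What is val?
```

Step-by-step execution trace:
1. val starts at 6.
2. try: `val = val + 8` → val = 14. No exception raised.
3. `except` is skipped.
Result: 14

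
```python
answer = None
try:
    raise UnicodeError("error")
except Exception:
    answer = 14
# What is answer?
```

Step-by-step execution trace:
1. `raise UnicodeError(...)` raises UnicodeError.
2. `except Exception` matches (UnicodeError is a subclass of Exception) → answer = 14.
Result: 14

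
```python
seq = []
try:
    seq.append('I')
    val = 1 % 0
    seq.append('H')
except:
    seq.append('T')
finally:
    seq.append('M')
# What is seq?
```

Step-by-step execution trace:
1. try: `seq.append('I')` → seq = ['I'].
2. `val = 1 % 0` raises ZeroDivisionError; `seq.append('H')` is not reached.
3. bare `except` matches → `seq.append('T')` → seq = ['I', 'T'].
4. finally always runs: `seq.append('M')` → seq = ['I', 'T', 'M'].
Result: ['I', 'T', 'M']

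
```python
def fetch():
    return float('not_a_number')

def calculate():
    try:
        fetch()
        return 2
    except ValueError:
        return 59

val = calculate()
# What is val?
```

Step-by-step execution trace:
1. `calculate()` calls `fetch()`.
2. `fetch()` evaluates `float('not_a_number')`, which raises ValueError; it propagates to the caller.
3. `return 2` is not reached.
4. `except ValueError` in calculate matches → returns 59.
5. val = 59.
Result: 59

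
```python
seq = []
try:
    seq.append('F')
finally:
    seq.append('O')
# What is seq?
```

Step-by-step execution trace:
1. try: `seq.append('F')` → seq = ['F'].
2. The try body completes without raising.
3. finally always runs: `seq.append('O')` → seq = ['F', 'O'].
Result: ['F', 'O']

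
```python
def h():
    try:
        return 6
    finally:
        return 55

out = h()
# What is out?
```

Step-by-step execution trace:
1. `h()` enters try: `return 6` sets pending return value 6.
2. Before returning, `finally: return 55` runs and overrides the pending return.
3. h() returns 55 → out = 55.
Result: 55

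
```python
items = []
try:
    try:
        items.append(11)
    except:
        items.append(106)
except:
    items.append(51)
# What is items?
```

Step-by-step execution trace:
1. Inner try: `items.append(11)` → items = [11]. No exception raised.
2. Inner `except` is skipped.
3. Inner try completes normally; outer `except` is skipped.
Result: [11]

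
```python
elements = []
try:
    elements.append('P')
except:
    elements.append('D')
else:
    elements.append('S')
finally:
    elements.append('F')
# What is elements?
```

Step-by-step execution trace:
1. try: `elements.append('P')` → elements = ['P']. No exception raised.
2. `except` is skipped.
3. `else` runs: `elements.append('S')` → elements = ['P', 'S'].
4. `finally` always runs: `elements.append('F')` → elements = ['P', 'S', 'F'].
Result: ['P', 'S', 'F']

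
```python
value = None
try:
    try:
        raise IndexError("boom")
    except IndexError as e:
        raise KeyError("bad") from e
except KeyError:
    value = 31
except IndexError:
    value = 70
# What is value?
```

Step-by-step execution trace:
1. Inner try raises IndexError; inner `except IndexError as e` catches it.
2. `raise KeyError(...) from e` raises KeyError (IndexError is attached as __cause__, but only KeyError is active).
3. Outer `except KeyError` matches → value = 31.
4. `except IndexError` is not reached.
Result: 31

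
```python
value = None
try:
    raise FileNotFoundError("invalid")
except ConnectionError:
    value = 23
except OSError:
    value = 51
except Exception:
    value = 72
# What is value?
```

Step-by-step execution trace:
1. `raise FileNotFoundError(...)` raises FileNotFoundError.
2. `except ConnectionError` does not match (FileNotFoundError is not a subclass of ConnectionError); skipped.
3. `except OSError` matches (FileNotFoundError is a subclass of OSError) → value = 51.
4. `except Exception` is not reached.
Result: 51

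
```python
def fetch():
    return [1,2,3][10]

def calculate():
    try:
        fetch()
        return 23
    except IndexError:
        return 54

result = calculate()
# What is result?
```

Step-by-step execution trace:
1. `calculate()` calls `fetch()`.
2. `fetch()` evaluates `[1,2,3][10]`, which raises IndexError; it propagates to the caller.
3. `return 23` is not reached.
4. `except IndexError` in calculate matches → returns 54.
5. result = 54.
Result: 54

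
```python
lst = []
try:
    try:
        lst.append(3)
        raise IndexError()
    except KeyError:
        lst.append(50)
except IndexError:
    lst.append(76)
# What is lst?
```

Step-by-step execution trace:
1. Inner try: `lst.append(3)` → lst = [3].
2. `raise IndexError()` raises IndexError.
3. Inner `except KeyError` does not match IndexError; exception propagates to outer try.
4. Outer `except IndexError` matches → `lst.append(76)` → lst = [3, 76].
Result: [3, 76]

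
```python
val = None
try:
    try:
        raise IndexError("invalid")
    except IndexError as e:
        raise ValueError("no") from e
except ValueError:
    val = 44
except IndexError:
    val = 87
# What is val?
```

Step-by-step execution trace:
1. Inner try raises IndexError; inner `except IndexError as e` catches it.
2. `raise ValueError(...) from e` raises ValueError (IndexError is attached as __cause__, but only ValueError is active).
3. Outer `except ValueError` matches → val = 44.
4. `except IndexError` is not reached.
Result: 44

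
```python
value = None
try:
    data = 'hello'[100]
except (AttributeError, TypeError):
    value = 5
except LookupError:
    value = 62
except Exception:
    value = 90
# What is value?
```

Step-by-step execution trace:
1. `data = 'hello'[100]` raises IndexError.
2. `except (AttributeError, TypeError)` does not match IndexError; skipped.
3. `except LookupError` matches (IndexError is a subclass of LookupError) → value = 62.
4. `except Exception` is not reached.
Result: 62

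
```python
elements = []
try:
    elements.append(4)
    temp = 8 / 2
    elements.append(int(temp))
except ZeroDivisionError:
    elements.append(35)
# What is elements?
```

Step-by-step execution trace:
1. try: `elements.append(4)` → elements = [4].
2. `temp = 8 / 2` → temp = 4.0. No exception raised.
3. `elements.append(int(temp))` → elements = [4, 4].
4. `except ZeroDivisionError` is skipped (no exception was raised).
Result: [4, 4]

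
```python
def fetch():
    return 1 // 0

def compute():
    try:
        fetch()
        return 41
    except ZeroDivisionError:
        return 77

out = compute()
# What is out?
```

Step-by-step execution trace:
1. `compute()` calls `fetch()`.
2. `fetch()` evaluates `1 // 0`, which raises ZeroDivisionError; it propagates to the caller.
3. `return 41` is not reached.
4. `except ZeroDivisionError` in compute matches → returns 77.
5. out = 77.
Result: 77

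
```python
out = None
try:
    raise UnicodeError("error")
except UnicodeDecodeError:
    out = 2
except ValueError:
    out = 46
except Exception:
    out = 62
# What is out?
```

Step-by-step execution trace:
1. `raise UnicodeError(...)` raises UnicodeError.
2. `except UnicodeDecodeError` does not match (UnicodeError is not a subclass of UnicodeDecodeError); skipped.
3. `except ValueError` matches (UnicodeError is a subclass of ValueError) → out = 46.
4. `except Exception` is not reached.
Result: 46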